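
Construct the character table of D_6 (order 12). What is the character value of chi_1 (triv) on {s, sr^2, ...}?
Conjugacy classes: {e} of size 1, {r^3} of size 1, {r^1, r^5} of size 2, {r^2, r^4} of size 2, {s, sr^2, ...} of size 3, {sr, sr^3, ...} of size 3.
Character table:
  irrep \ class              {e} (size 1)  {r^3} (size 1)  {r^1, r^5} (size 2)  {r^2, r^4} (size 2)  {s, sr^2, ...} (size 3)  {sr, sr^3, ...} (size 3)
  chi_1 (triv)               1             1               1                    1                    1                        1                       
  chi_2 (sign: r->1, s->-1)  1             1               1                    1                    -1                       -1                      
  chi_3 (r->-1, s->1)        1             -1              -1                   1                    1                        -1                      
  chi_4 (r->-1, s->-1)       1             -1              -1                   1                    -1                       1                       
  chi_5 (2d, j=1)            2             -2              1                    -1                   0                        0                       
  chi_6 (2d, j=2)            2             2               -1                   -1                   0                        0                       

Spot check: chi_1 (triv) on {s, sr^2, ...} = 1.

Argument: D_6 has order 2*6 = 12 with 6 conjugacy classes, hence 6 irreducibles. Sum of squared dims 1 + 1 + 1 + 1 + 4 + 4 = 12 = |G|. Linear characters come from the abelianisation; the 2-dimensional irreps have character r^k -> 2*cos(2*pi*j*k/6), reflections -> 0.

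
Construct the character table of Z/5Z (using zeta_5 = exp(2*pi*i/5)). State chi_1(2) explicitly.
Character table of Z/5Z (irreps indexed chi_0,...,chi_4 with chi_k(m) = zeta_5^(k*m), zeta_5 = exp(2*pi*i/5)):
  irrep \ class  {0} (size 1)  {1} (size 1)    {2} (size 1)    {3} (size 1)    {4} (size 1)  
  chi_0          1             1               1               1               1             
  chi_1          1             exp(2*I*pi/5)   exp(4*I*pi/5)   exp(-4*I*pi/5)  exp(-2*I*pi/5)
  chi_2          1             exp(4*I*pi/5)   exp(-2*I*pi/5)  exp(2*I*pi/5)   exp(-4*I*pi/5)
  chi_3          1             exp(-4*I*pi/5)  exp(2*I*pi/5)   exp(-2*I*pi/5)  exp(4*I*pi/5) 
  chi_4          1             exp(-2*I*pi/5)  exp(-4*I*pi/5)  exp(4*I*pi/5)   exp(2*I*pi/5) 

Spot check: chi_1(2) = zeta_5^(1*2) = zeta_5^2 = exp(4*I*pi/5).

Z/5Z is abelian, so all 5 irreducible complex representations are 1-dimensional. They are given by chi_k(m) = zeta_5^(k*m) for k = 0,...,4. Row orthogonality: sum_m chi_k(m) conj(chi_l(m)) = 5 * [k = l].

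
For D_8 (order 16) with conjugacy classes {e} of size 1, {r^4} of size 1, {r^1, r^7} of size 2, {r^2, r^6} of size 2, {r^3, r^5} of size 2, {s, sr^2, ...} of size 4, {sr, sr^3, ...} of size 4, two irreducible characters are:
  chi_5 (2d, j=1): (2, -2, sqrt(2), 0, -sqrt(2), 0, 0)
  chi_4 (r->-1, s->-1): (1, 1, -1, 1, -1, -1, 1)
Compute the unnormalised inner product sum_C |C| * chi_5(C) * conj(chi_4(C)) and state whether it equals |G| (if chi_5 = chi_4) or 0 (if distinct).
Sum = 0; so <chi_5, chi_4> = 0 (distinct irreducibles are orthogonal).

Reasoning: Compute term by term over conjugacy classes (|C| * chi_5(C) * conj(chi_4(C))):
  1*(2)*conj(1) + 1*(-2)*conj(1) + 2*(sqrt(2))*conj(-1) + 2*(0)*conj(1) + 2*(-sqrt(2))*conj(-1) + 4*(0)*conj(-1) + 4*(0)*conj(1)
  = (2) + (-2) + (-2*sqrt(2)) + (0) + (2*sqrt(2)) + (0) + (0)
  = 0.
Dividing by |G| = 16 gives 0/16 = 0, matching the row-orthogonality relation <chi_5, chi_4> = [chi_5 = chi_4].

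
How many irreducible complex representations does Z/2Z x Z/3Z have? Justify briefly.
6

Why: The number of irreducible complex representations of a finite group equals its number of conjugacy classes. Z/2Z x Z/3Z is abelian of order 6, so every element is its own conjugacy class: 6 classes, so Z/2Z x Z/3Z (order 6) has exactly 6 irreducible complex representations.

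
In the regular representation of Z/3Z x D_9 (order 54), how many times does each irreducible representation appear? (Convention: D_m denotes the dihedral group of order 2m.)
Each irreducible V_i of dimension d_i appears with multiplicity d_i, i.e. rho_reg = (direct sum over all irreducibles V_i) d_i V_i. The irreducible dimensions for Z/3Z x D_9 are 1, 1, 1, 1, 1, 1, 2, 2, 2, 2, 2, 2, 2, 2, 2, 2, 2, 2: 6 irreducibles of dimension 1, each with multiplicity 1; 12 irreducibles of dimension 2, each with multiplicity 2. Total dimension 6*1*1 + 12*2*2 = 54 = |G|.

Reasoning: General theorem: in the regular representation of a finite group G, each irreducible appears with multiplicity equal to its dimension. Check: dim(rho_reg) = sum d_i^2 = 1 + 1 + 1 + 1 + 1 + 1 + 4 + 4 + 4 + 4 + 4 + 4 + 4 + 4 + 4 + 4 + 4 + 4 = 54 = |G|.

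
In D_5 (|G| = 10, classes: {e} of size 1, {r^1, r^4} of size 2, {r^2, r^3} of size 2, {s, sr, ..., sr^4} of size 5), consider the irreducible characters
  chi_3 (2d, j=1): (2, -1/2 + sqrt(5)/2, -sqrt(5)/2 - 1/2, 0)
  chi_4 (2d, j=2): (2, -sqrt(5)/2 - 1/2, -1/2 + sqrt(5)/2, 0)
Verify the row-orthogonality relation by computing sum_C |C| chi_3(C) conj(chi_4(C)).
Sum = 0; so <chi_3, chi_4> = 0 (distinct irreducibles are orthogonal).

Compute term by term over conjugacy classes (|C| * chi_3(C) * conj(chi_4(C))):
  1*(2)*conj(2) + 2*(-1/2 + sqrt(5)/2)*conj(-sqrt(5)/2 - 1/2) + 2*(-sqrt(5)/2 - 1/2)*conj(-1/2 + sqrt(5)/2) + 5*(0)*conj(0)
  = (4) + (-2) + (-2) + (0)
  = 0.
Dividing by |G| = 10 gives 0/10 = 0, matching the row-orthogonality relation <chi_3, chi_4> = [chi_3 = chi_4].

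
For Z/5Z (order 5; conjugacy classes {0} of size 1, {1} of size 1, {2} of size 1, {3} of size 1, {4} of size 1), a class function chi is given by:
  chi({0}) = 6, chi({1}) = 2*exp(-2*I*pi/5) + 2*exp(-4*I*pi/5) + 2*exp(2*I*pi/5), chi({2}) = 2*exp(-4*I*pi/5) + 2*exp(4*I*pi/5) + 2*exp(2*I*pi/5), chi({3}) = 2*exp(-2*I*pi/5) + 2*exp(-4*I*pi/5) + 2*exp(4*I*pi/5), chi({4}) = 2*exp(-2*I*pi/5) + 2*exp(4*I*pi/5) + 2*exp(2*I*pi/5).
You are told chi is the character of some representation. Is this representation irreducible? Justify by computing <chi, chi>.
Not irreducible (reducible): <chi, chi> = 12 > 1.

Reasoning: <chi, chi> = (1/|G|) sum_C |C| * |chi(C)|^2 = (1/5)[1*|6|^2 + 1*|2*exp(-2*I*pi/5) + 2*exp(-4*I*pi/5) + 2*exp(2*I*pi/5)|^2 + 1*|2*exp(-4*I*pi/5) + 2*exp(4*I*pi/5) + 2*exp(2*I*pi/5)|^2 + 1*|2*exp(-2*I*pi/5) + 2*exp(-4*I*pi/5) + 2*exp(4*I*pi/5)|^2 + 1*|2*exp(-2*I*pi/5) + 2*exp(4*I*pi/5) + 2*exp(2*I*pi/5)|^2]
  = (1/5)[(36) + (12 + 8*exp(-4*I*pi/5) + 4*exp(-2*I*pi/5) + 4*exp(2*I*pi/5) + 8*exp(4*I*pi/5)) + (12 + 8*exp(-2*I*pi/5) + 4*exp(-4*I*pi/5) + 4*exp(4*I*pi/5) + 8*exp(2*I*pi/5)) + (12 + 8*exp(-2*I*pi/5) + 4*exp(-4*I*pi/5) + 4*exp(4*I*pi/5) + 8*exp(2*I*pi/5)) + (12 + 8*exp(-4*I*pi/5) + 4*exp(-2*I*pi/5) + 4*exp(2*I*pi/5) + 8*exp(4*I*pi/5))] = 60/5 = 12.
(Exp terms are combined using exp(i*s)*conj(exp(i*t)) = exp(i*(s-t)), and sums of them are collapsed using the identity that for every m > 1 the m distinct m-th roots of unity sum to 0, e.g. 1 + exp(2*I*pi/3) + exp(-2*I*pi/3) = 0.)
A character is irreducible iff <chi, chi> = 1, so this representation is reducible.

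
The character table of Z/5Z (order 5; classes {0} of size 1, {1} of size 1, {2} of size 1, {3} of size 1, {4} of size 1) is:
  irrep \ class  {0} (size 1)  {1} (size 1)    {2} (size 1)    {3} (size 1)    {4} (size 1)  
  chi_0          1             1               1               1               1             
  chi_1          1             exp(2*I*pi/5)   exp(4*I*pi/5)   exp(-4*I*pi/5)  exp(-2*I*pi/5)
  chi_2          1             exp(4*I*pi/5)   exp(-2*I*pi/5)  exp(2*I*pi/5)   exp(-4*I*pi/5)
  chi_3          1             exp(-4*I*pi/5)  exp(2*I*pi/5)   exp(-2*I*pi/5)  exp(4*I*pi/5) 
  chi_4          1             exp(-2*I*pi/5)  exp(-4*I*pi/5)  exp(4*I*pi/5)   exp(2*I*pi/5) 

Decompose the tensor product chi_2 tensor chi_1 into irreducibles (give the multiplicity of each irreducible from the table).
chi_2 tensor chi_1 = chi_3 (all other irreducibles have multiplicity 0).

Argument: The character of a tensor product is the pointwise product (chi_2 * chi_1)(C) = chi_2(C) * chi_1(C):
  {0}: (1)*(1), {1}: (exp(4*I*pi/5))*(exp(2*I*pi/5)), {2}: (exp(-2*I*pi/5))*(exp(4*I*pi/5)), {3}: (exp(2*I*pi/5))*(exp(-4*I*pi/5)), {4}: (exp(-4*I*pi/5))*(exp(-2*I*pi/5))
so (chi_2 * chi_1) takes values
  {0} -> 1, {1} -> exp(-4*I*pi/5), {2} -> exp(2*I*pi/5), {3} -> exp(-2*I*pi/5), {4} -> exp(4*I*pi/5).
Now take the inner product of this character with each irreducible chi from the table, <chi_2*chi_1, chi> = (1/5) sum_C |C| (chi_2*chi_1)(C) conj(chi(C)):
  <chi_2*chi_1, chi_0> = (1/5)[1*(1)*conj(1) + 1*(exp(-4*I*pi/5))*conj(1) + 1*(exp(2*I*pi/5))*conj(1) + 1*(exp(-2*I*pi/5))*conj(1) + 1*(exp(4*I*pi/5))*conj(1)]
      = (1/5)[(1) + (exp(-4*I*pi/5)) + (exp(2*I*pi/5)) + (exp(-2*I*pi/5)) + (exp(4*I*pi/5))] = 0/5 = 0
  <chi_2*chi_1, chi_1> = (1/5)[1*(1)*conj(1) + 1*(exp(-4*I*pi/5))*conj(exp(2*I*pi/5)) + 1*(exp(2*I*pi/5))*conj(exp(4*I*pi/5)) + 1*(exp(-2*I*pi/5))*conj(exp(-4*I*pi/5)) + 1*(exp(4*I*pi/5))*conj(exp(-2*I*pi/5))]
      = (1/5)[(1) + (exp(4*I*pi/5)) + (exp(-2*I*pi/5)) + (exp(2*I*pi/5)) + (exp(-4*I*pi/5))] = 0/5 = 0
  <chi_2*chi_1, chi_2> = (1/5)[1*(1)*conj(1) + 1*(exp(-4*I*pi/5))*conj(exp(4*I*pi/5)) + 1*(exp(2*I*pi/5))*conj(exp(-2*I*pi/5)) + 1*(exp(-2*I*pi/5))*conj(exp(2*I*pi/5)) + 1*(exp(4*I*pi/5))*conj(exp(-4*I*pi/5))]
      = (1/5)[(1) + (exp(2*I*pi/5)) + (exp(4*I*pi/5)) + (exp(-4*I*pi/5)) + (exp(-2*I*pi/5))] = 0/5 = 0
  <chi_2*chi_1, chi_3> = (1/5)[1*(1)*conj(1) + 1*(exp(-4*I*pi/5))*conj(exp(-4*I*pi/5)) + 1*(exp(2*I*pi/5))*conj(exp(2*I*pi/5)) + 1*(exp(-2*I*pi/5))*conj(exp(-2*I*pi/5)) + 1*(exp(4*I*pi/5))*conj(exp(4*I*pi/5))]
      = (1/5)[(1) + (1) + (1) + (1) + (1)] = 5/5 = 1
  <chi_2*chi_1, chi_4> = (1/5)[1*(1)*conj(1) + 1*(exp(-4*I*pi/5))*conj(exp(-2*I*pi/5)) + 1*(exp(2*I*pi/5))*conj(exp(-4*I*pi/5)) + 1*(exp(-2*I*pi/5))*conj(exp(4*I*pi/5)) + 1*(exp(4*I*pi/5))*conj(exp(2*I*pi/5))]
      = (1/5)[(1) + (exp(-2*I*pi/5)) + (exp(-4*I*pi/5)) + (exp(4*I*pi/5)) + (exp(2*I*pi/5))] = 0/5 = 0
(Exp terms are combined using exp(i*s)*conj(exp(i*t)) = exp(i*(s-t)), and sums of them are collapsed using the identity that for every m > 1 the m distinct m-th roots of unity sum to 0, e.g. 1 + exp(2*I*pi/3) + exp(-2*I*pi/3) = 0.)
Hence the multiplicities are chi_3: 1. Dimension check: dim(chi_2)*dim(chi_1) = 1*1 = 1 and sum (mult * dim) = 1*1 = 1.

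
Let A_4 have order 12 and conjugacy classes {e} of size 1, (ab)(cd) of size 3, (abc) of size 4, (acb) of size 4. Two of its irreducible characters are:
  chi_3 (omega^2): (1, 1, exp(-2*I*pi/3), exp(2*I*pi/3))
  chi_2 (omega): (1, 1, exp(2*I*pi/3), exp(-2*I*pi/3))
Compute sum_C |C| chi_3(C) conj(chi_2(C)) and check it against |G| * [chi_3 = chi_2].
Sum = 0; so <chi_3, chi_2> = 0 (distinct irreducibles are orthogonal).

Details: Compute term by term over conjugacy classes (|C| * chi_3(C) * conj(chi_2(C))):
  1*(1)*conj(1) + 3*(1)*conj(1) + 4*(exp(-2*I*pi/3))*conj(exp(2*I*pi/3)) + 4*(exp(2*I*pi/3))*conj(exp(-2*I*pi/3))
  = (1) + (3) + (4*exp(2*I*pi/3)) + (4*exp(-2*I*pi/3))
  = 0.
(Exp terms are combined using exp(i*s)*conj(exp(i*t)) = exp(i*(s-t)), and sums of them are collapsed using the identity that for every m > 1 the m distinct m-th roots of unity sum to 0, e.g. 1 + exp(2*I*pi/3) + exp(-2*I*pi/3) = 0.)
Dividing by |G| = 12 gives 0/12 = 0, matching the row-orthogonality relation <chi_3, chi_2> = [chi_3 = chi_2].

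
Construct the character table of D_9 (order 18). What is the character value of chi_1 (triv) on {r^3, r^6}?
Conjugacy classes: {e} of size 1, {r^1, r^8} of size 2, {r^2, r^7} of size 2, {r^3, r^6} of size 2, {r^4, r^5} of size 2, {s, sr, ..., sr^8} of size 9.
Character table:
  irrep \ class              {e} (size 1)  {r^1, r^8} (size 2)  {r^2, r^7} (size 2)  {r^3, r^6} (size 2)  {r^4, r^5} (size 2)  {s, sr, ..., sr^8} (size 9)
  chi_1 (triv)               1             1                    1                    1                    1                    1                          
  chi_2 (sign: r->1, s->-1)  1             1                    1                    1                    1                    -1                         
  chi_3 (2d, j=1)            2             2*cos(2*pi/9)        2*cos(4*pi/9)        -1                   -2*cos(pi/9)         0                          
  chi_4 (2d, j=2)            2             2*cos(4*pi/9)        -2*cos(pi/9)         -1                   2*cos(2*pi/9)        0                          
  chi_5 (2d, j=3)            2             -1                   -1                   2                    -1                   0                          
  chi_6 (2d, j=4)            2             -2*cos(pi/9)         2*cos(2*pi/9)        -1                   2*cos(4*pi/9)        0                          

Spot check: chi_1 (triv) on {r^3, r^6} = 1.

Working: D_9 has order 2*9 = 18 with 6 conjugacy classes, hence 6 irreducibles. Sum of squared dims 1 + 1 + 4 + 4 + 4 + 4 = 18 = |G|. Linear characters come from the abelianisation; the 2-dimensional irreps have character r^k -> 2*cos(2*pi*j*k/9), reflections -> 0.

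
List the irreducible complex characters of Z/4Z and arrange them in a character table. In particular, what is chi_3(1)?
Character table of Z/4Z (irreps indexed chi_0,...,chi_3 with chi_k(m) = zeta_4^(k*m), zeta_4 = exp(2*pi*i/4)):
  irrep \ class  {0} (size 1)  {1} (size 1)  {2} (size 1)  {3} (size 1)
  chi_0          1             1             1             1           
  chi_1          1             I             -1            -I          
  chi_2          1             -1            1             -1          
  chi_3          1             -I            -1            I           

Spot check: chi_3(1) = zeta_4^(3*1) = zeta_4^3 = -I.

Argument: Z/4Z is abelian, so all 4 irreducible complex representations are 1-dimensional. They are given by chi_k(m) = zeta_4^(k*m) for k = 0,...,3. Row orthogonality: sum_m chi_k(m) conj(chi_l(m)) = 4 * [k = l].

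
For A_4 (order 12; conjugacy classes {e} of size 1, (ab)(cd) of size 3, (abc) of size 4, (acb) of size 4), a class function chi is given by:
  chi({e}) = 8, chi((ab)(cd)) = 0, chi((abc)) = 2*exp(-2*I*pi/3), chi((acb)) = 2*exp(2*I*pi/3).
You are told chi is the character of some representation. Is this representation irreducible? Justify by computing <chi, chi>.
Not irreducible (reducible): <chi, chi> = 8 > 1.

Justification: <chi, chi> = (1/|G|) sum_C |C| * |chi(C)|^2 = (1/12)[1*|8|^2 + 3*|0|^2 + 4*|2*exp(-2*I*pi/3)|^2 + 4*|2*exp(2*I*pi/3)|^2]
  = (1/12)[(64) + (0) + (16) + (16)] = 96/12 = 8.
(Exp terms are combined using exp(i*s)*conj(exp(i*t)) = exp(i*(s-t)), and sums of them are collapsed using the identity that for every m > 1 the m distinct m-th roots of unity sum to 0, e.g. 1 + exp(2*I*pi/3) + exp(-2*I*pi/3) = 0.)
A character is irreducible iff <chi, chi> = 1, so this representation is reducible.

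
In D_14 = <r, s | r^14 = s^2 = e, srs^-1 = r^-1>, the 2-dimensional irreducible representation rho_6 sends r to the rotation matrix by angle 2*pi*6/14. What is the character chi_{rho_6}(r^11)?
chi_{rho_6}(r^11) = 2*cos(2*pi*6*11/14) = -2*cos(3*pi/7)

Justification: rho_6(r^11) is rotation by angle 2*pi*6*11/14, whose trace is 2*cos(2*pi*6*11/14) = -2*cos(3*pi/7).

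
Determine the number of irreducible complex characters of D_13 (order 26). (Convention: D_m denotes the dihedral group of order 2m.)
8

The number of irreducible complex representations of a finite group equals its number of conjugacy classes. D_13 has 8 conjugacy classes ((n+3)/2 for n odd), so D_13 (order 26) has exactly 8 irreducible complex representations.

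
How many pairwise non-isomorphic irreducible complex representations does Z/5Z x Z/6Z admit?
30

Derivation: The number of irreducible complex representations of a finite group equals its number of conjugacy classes. Z/5Z x Z/6Z is abelian of order 30, so every element is its own conjugacy class: 30 classes, so Z/5Z x Z/6Z (order 30) has exactly 30 irreducible complex representations.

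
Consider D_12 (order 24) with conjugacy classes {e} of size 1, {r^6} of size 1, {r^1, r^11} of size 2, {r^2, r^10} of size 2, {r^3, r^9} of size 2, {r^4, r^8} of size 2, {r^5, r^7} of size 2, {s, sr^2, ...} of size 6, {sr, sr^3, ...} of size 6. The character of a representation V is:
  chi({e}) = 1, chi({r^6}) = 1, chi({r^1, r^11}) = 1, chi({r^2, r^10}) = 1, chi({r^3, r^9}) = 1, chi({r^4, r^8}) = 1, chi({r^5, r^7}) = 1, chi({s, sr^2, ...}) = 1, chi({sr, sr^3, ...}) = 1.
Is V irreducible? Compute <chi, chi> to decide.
Irreducible: <chi, chi> = 1.

Details: <chi, chi> = (1/|G|) sum_C |C| * |chi(C)|^2 = (1/24)[1*|1|^2 + 1*|1|^2 + 2*|1|^2 + 2*|1|^2 + 2*|1|^2 + 2*|1|^2 + 2*|1|^2 + 6*|1|^2 + 6*|1|^2]
  = (1/24)[(1) + (1) + (2) + (2) + (2) + (2) + (2) + (6) + (6)] = 24/24 = 1.
A character is irreducible iff <chi, chi> = 1, so this representation is irreducible.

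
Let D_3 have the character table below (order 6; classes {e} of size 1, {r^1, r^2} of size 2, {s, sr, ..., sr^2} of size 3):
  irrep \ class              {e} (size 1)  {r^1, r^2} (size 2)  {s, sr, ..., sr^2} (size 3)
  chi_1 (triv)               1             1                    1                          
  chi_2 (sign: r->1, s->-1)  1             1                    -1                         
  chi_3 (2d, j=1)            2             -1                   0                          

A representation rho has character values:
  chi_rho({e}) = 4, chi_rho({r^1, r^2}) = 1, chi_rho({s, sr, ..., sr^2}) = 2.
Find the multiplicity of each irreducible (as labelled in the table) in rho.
Multiplicities: chi_1: 2, chi_2: 0, chi_3: 1.

Justification: Use <chi_rho, chi> = (1/|G|) sum_C |C| * chi_rho(C) * conj(chi(C)) with |G| = 6 for each irreducible chi in the table:
  <chi_rho, chi_1> = (1/6)[1*(4)*conj(1) + 2*(1)*conj(1) + 3*(2)*conj(1)]
      = (1/6)[(4) + (2) + (6)] = 12/6 = 2
  <chi_rho, chi_2> = (1/6)[1*(4)*conj(1) + 2*(1)*conj(1) + 3*(2)*conj(-1)]
      = (1/6)[(4) + (2) + (-6)] = 0/6 = 0
  <chi_rho, chi_3> = (1/6)[1*(4)*conj(2) + 2*(1)*conj(-1) + 3*(2)*conj(0)]
      = (1/6)[(8) + (-2) + (0)] = 6/6 = 1
Dimension check: dim(rho) = sum (mult * dim) = 2*1 + 0*1 + 1*2 = 4 = chi_rho(e) = 4.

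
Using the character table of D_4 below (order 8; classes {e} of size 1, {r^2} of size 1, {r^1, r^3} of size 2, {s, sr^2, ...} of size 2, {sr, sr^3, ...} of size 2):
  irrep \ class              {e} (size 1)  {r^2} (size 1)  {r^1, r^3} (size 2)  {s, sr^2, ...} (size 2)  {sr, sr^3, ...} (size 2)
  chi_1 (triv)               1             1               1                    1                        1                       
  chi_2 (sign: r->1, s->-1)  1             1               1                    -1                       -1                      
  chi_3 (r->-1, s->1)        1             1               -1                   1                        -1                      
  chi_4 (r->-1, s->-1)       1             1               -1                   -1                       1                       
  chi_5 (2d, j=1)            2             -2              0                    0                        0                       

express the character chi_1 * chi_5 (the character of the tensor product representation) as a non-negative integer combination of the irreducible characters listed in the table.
chi_1 tensor chi_5 = chi_5 (all other irreducibles have multiplicity 0).

Derivation: The character of a tensor product is the pointwise product (chi_1 * chi_5)(C) = chi_1(C) * chi_5(C):
  {e}: (1)*(2), {r^2}: (1)*(-2), {r^1, r^3}: (1)*(0), {s, sr^2, ...}: (1)*(0), {sr, sr^3, ...}: (1)*(0)
so (chi_1 * chi_5) takes values
  {e} -> 2, {r^2} -> -2, {r^1, r^3} -> 0, {s, sr^2, ...} -> 0, {sr, sr^3, ...} -> 0.
Now take the inner product of this character with each irreducible chi from the table, <chi_1*chi_5, chi> = (1/8) sum_C |C| (chi_1*chi_5)(C) conj(chi(C)):
  <chi_1*chi_5, chi_1> = (1/8)[1*(2)*conj(1) + 1*(-2)*conj(1) + 2*(0)*conj(1) + 2*(0)*conj(1) + 2*(0)*conj(1)]
      = (1/8)[(2) + (-2) + (0) + (0) + (0)] = 0/8 = 0
  <chi_1*chi_5, chi_2> = (1/8)[1*(2)*conj(1) + 1*(-2)*conj(1) + 2*(0)*conj(1) + 2*(0)*conj(-1) + 2*(0)*conj(-1)]
      = (1/8)[(2) + (-2) + (0) + (0) + (0)] = 0/8 = 0
  <chi_1*chi_5, chi_3> = (1/8)[1*(2)*conj(1) + 1*(-2)*conj(1) + 2*(0)*conj(-1) + 2*(0)*conj(1) + 2*(0)*conj(-1)]
      = (1/8)[(2) + (-2) + (0) + (0) + (0)] = 0/8 = 0
  <chi_1*chi_5, chi_4> = (1/8)[1*(2)*conj(1) + 1*(-2)*conj(1) + 2*(0)*conj(-1) + 2*(0)*conj(-1) + 2*(0)*conj(1)]
      = (1/8)[(2) + (-2) + (0) + (0) + (0)] = 0/8 = 0
  <chi_1*chi_5, chi_5> = (1/8)[1*(2)*conj(2) + 1*(-2)*conj(-2) + 2*(0)*conj(0) + 2*(0)*conj(0) + 2*(0)*conj(0)]
      = (1/8)[(4) + (4) + (0) + (0) + (0)] = 8/8 = 1
Hence the multiplicities are chi_5: 1. Dimension check: dim(chi_1)*dim(chi_5) = 1*2 = 2 and sum (mult * dim) = 1*2 = 2.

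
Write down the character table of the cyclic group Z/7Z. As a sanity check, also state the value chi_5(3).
Character table of Z/7Z (irreps indexed chi_0,...,chi_6 with chi_k(m) = zeta_7^(k*m), zeta_7 = exp(2*pi*i/7)):
  irrep \ class  {0} (size 1)  {1} (size 1)    {2} (size 1)    {3} (size 1)    {4} (size 1)    {5} (size 1)    {6} (size 1)  
  chi_0          1             1               1               1               1               1               1             
  chi_1          1             exp(2*I*pi/7)   exp(4*I*pi/7)   exp(6*I*pi/7)   exp(-6*I*pi/7)  exp(-4*I*pi/7)  exp(-2*I*pi/7)
  chi_2          1             exp(4*I*pi/7)   exp(-6*I*pi/7)  exp(-2*I*pi/7)  exp(2*I*pi/7)   exp(6*I*pi/7)   exp(-4*I*pi/7)
  chi_3          1             exp(6*I*pi/7)   exp(-2*I*pi/7)  exp(4*I*pi/7)   exp(-4*I*pi/7)  exp(2*I*pi/7)   exp(-6*I*pi/7)
  chi_4          1             exp(-6*I*pi/7)  exp(2*I*pi/7)   exp(-4*I*pi/7)  exp(4*I*pi/7)   exp(-2*I*pi/7)  exp(6*I*pi/7) 
  chi_5          1             exp(-4*I*pi/7)  exp(6*I*pi/7)   exp(2*I*pi/7)   exp(-2*I*pi/7)  exp(-6*I*pi/7)  exp(4*I*pi/7) 
  chi_6          1             exp(-2*I*pi/7)  exp(-4*I*pi/7)  exp(-6*I*pi/7)  exp(6*I*pi/7)   exp(4*I*pi/7)   exp(2*I*pi/7) 

Spot check: chi_5(3) = zeta_7^(5*3) = zeta_7^15 = exp(2*I*pi/7).

Explanation: Z/7Z is abelian, so all 7 irreducible complex representations are 1-dimensional. They are given by chi_k(m) = zeta_7^(k*m) for k = 0,...,6. Row orthogonality: sum_m chi_k(m) conj(chi_l(m)) = 7 * [k = l].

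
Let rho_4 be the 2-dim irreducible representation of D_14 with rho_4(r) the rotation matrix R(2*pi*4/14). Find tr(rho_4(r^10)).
chi_{rho_4}(r^10) = 2*cos(2*pi*4*10/14) = 2*cos(2*pi/7)

Why: rho_4(r^10) is rotation by angle 2*pi*4*10/14, whose trace is 2*cos(2*pi*4*10/14) = 2*cos(2*pi/7).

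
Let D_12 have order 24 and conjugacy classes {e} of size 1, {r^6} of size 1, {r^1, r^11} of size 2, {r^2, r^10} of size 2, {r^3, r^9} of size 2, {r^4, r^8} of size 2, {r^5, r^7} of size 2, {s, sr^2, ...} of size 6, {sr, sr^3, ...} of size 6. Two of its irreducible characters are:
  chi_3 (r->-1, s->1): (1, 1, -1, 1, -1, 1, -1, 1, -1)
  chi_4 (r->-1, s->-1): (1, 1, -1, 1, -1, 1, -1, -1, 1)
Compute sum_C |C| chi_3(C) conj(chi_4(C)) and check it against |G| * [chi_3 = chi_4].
Sum = 0; so <chi_3, chi_4> = 0 (distinct irreducibles are orthogonal).

Explanation: Compute term by term over conjugacy classes (|C| * chi_3(C) * conj(chi_4(C))):
  1*(1)*conj(1) + 1*(1)*conj(1) + 2*(-1)*conj(-1) + 2*(1)*conj(1) + 2*(-1)*conj(-1) + 2*(1)*conj(1) + 2*(-1)*conj(-1) + 6*(1)*conj(-1) + 6*(-1)*conj(1)
  = (1) + (1) + (2) + (2) + (2) + (2) + (2) + (-6) + (-6)
  = 0.
Dividing by |G| = 24 gives 0/24 = 0, matching the row-orthogonality relation <chi_3, chi_4> = [chi_3 = chi_4].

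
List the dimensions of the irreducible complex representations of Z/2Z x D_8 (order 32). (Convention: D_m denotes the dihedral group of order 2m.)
Dimensions: 1, 1, 1, 1, 1, 1, 1, 1, 2, 2, 2, 2, 2, 2

Proof sketch: There are 14 irreducibles (= number of conjugacy classes). Their dimensions d_i satisfy sum d_i^2 = |G| = 32: 1 + 1 + 1 + 1 + 1 + 1 + 1 + 1 + 4 + 4 + 4 + 4 + 4 + 4 = 32. (For the product with Z/2Z: each of the 2 1-dim characters of Z/2Z tensors with each irrep of D_8, giving 2 copies of each D_8-dimension.)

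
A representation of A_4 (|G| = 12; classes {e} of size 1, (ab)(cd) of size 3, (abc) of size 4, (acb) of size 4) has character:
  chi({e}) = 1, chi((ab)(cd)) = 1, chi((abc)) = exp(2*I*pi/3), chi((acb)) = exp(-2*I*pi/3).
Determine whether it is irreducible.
Irreducible: <chi, chi> = 1.

Working: <chi, chi> = (1/|G|) sum_C |C| * |chi(C)|^2 = (1/12)[1*|1|^2 + 3*|1|^2 + 4*|exp(2*I*pi/3)|^2 + 4*|exp(-2*I*pi/3)|^2]
  = (1/12)[(1) + (3) + (4) + (4)] = 12/12 = 1.
(Exp terms are combined using exp(i*s)*conj(exp(i*t)) = exp(i*(s-t)), and sums of them are collapsed using the identity that for every m > 1 the m distinct m-th roots of unity sum to 0, e.g. 1 + exp(2*I*pi/3) + exp(-2*I*pi/3) = 0.)
A character is irreducible iff <chi, chi> = 1, so this representation is irreducible.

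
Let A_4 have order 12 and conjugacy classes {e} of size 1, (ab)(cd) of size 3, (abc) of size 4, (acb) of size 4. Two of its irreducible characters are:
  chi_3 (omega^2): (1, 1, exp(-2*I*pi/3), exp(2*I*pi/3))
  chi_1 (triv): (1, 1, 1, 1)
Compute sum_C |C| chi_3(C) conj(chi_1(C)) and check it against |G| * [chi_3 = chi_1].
Sum = 0; so <chi_3, chi_1> = 0 (distinct irreducibles are orthogonal).

Solution. Compute term by term over conjugacy classes (|C| * chi_3(C) * conj(chi_1(C))):
  1*(1)*conj(1) + 3*(1)*conj(1) + 4*(exp(-2*I*pi/3))*conj(1) + 4*(exp(2*I*pi/3))*conj(1)
  = (1) + (3) + (4*exp(-2*I*pi/3)) + (4*exp(2*I*pi/3))
  = 0.
(Exp terms are combined using exp(i*s)*conj(exp(i*t)) = exp(i*(s-t)), and sums of them are collapsed using the identity that for every m > 1 the m distinct m-th roots of unity sum to 0, e.g. 1 + exp(2*I*pi/3) + exp(-2*I*pi/3) = 0.)
Dividing by |G| = 12 gives 0/12 = 0, matching the row-orthogonality relation <chi_3, chi_1> = [chi_3 = chi_1].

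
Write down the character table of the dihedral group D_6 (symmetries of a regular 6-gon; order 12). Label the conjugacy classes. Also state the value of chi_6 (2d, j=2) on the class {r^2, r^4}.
Conjugacy classes: {e} of size 1, {r^3} of size 1, {r^1, r^5} of size 2, {r^2, r^4} of size 2, {s, sr^2, ...} of size 3, {sr, sr^3, ...} of size 3.
Character table:
  irrep \ class              {e} (size 1)  {r^3} (size 1)  {r^1, r^5} (size 2)  {r^2, r^4} (size 2)  {s, sr^2, ...} (size 3)  {sr, sr^3, ...} (size 3)
  chi_1 (triv)               1             1               1                    1                    1                        1                       
  chi_2 (sign: r->1, s->-1)  1             1               1                    1                    -1                       -1                      
  chi_3 (r->-1, s->1)        1             -1              -1                   1                    1                        -1                      
  chi_4 (r->-1, s->-1)       1             -1              -1                   1                    -1                       1                       
  chi_5 (2d, j=1)            2             -2              1                    -1                   0                        0                       
  chi_6 (2d, j=2)            2             2               -1                   -1                   0                        0                       

Spot check: chi_6 (2d, j=2) on {r^2, r^4} = -1.

Solution. D_6 has order 2*6 = 12 with 6 conjugacy classes, hence 6 irreducibles. Sum of squared dims 1 + 1 + 1 + 1 + 4 + 4 = 12 = |G|. Linear characters come from the abelianisation; the 2-dimensional irreps have character r^k -> 2*cos(2*pi*j*k/6), reflections -> 0.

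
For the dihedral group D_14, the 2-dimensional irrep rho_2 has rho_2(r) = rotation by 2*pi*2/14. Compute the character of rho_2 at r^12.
chi_{rho_2}(r^12) = 2*cos(2*pi*2*12/14) = -2*cos(3*pi/7)

Working: rho_2(r^12) is rotation by angle 2*pi*2*12/14, whose trace is 2*cos(2*pi*2*12/14) = -2*cos(3*pi/7).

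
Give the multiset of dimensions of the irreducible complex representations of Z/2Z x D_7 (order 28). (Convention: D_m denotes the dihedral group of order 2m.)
Dimensions: 1, 1, 1, 1, 2, 2, 2, 2, 2, 2

Why: There are 10 irreducibles (= number of conjugacy classes). Their dimensions d_i satisfy sum d_i^2 = |G| = 28: 1 + 1 + 1 + 1 + 4 + 4 + 4 + 4 + 4 + 4 = 28. (For the product with Z/2Z: each of the 2 1-dim characters of Z/2Z tensors with each irrep of D_7, giving 2 copies of each D_7-dimension.)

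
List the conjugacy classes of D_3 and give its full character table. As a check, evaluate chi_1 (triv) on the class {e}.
Conjugacy classes: {e} of size 1, {r^1, r^2} of size 2, {s, sr, ..., sr^2} of size 3.
Character table:
  irrep \ class              {e} (size 1)  {r^1, r^2} (size 2)  {s, sr, ..., sr^2} (size 3)
  chi_1 (triv)               1             1                    1                          
  chi_2 (sign: r->1, s->-1)  1             1                    -1                         
  chi_3 (2d, j=1)            2             -1                   0                          

Spot check: chi_1 (triv) on {e} = 1.

Reasoning: D_3 has order 2*3 = 6 with 3 conjugacy classes, hence 3 irreducibles. Sum of squared dims 1 + 1 + 4 = 6 = |G|. Linear characters come from the abelianisation; the 2-dimensional irreps have character r^k -> 2*cos(2*pi*j*k/3), reflections -> 0.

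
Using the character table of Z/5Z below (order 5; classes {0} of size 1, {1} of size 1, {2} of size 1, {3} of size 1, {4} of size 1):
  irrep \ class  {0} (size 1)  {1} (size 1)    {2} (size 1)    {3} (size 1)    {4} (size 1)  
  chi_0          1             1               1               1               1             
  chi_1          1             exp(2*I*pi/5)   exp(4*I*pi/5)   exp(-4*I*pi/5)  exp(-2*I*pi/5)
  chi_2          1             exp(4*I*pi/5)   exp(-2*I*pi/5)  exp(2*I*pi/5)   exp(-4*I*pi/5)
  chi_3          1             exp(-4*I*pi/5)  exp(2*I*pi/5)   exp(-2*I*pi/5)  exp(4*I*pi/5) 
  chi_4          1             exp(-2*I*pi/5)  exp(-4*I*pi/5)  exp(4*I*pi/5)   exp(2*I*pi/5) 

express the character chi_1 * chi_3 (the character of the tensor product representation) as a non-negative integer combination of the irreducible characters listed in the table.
chi_1 tensor chi_3 = chi_4 (all other irreducibles have multiplicity 0).

Why: The character of a tensor product is the pointwise product (chi_1 * chi_3)(C) = chi_1(C) * chi_3(C):
  {0}: (1)*(1), {1}: (exp(2*I*pi/5))*(exp(-4*I*pi/5)), {2}: (exp(4*I*pi/5))*(exp(2*I*pi/5)), {3}: (exp(-4*I*pi/5))*(exp(-2*I*pi/5)), {4}: (exp(-2*I*pi/5))*(exp(4*I*pi/5))
so (chi_1 * chi_3) takes values
  {0} -> 1, {1} -> exp(-2*I*pi/5), {2} -> exp(-4*I*pi/5), {3} -> exp(4*I*pi/5), {4} -> exp(2*I*pi/5).
Now take the inner product of this character with each irreducible chi from the table, <chi_1*chi_3, chi> = (1/5) sum_C |C| (chi_1*chi_3)(C) conj(chi(C)):
  <chi_1*chi_3, chi_0> = (1/5)[1*(1)*conj(1) + 1*(exp(-2*I*pi/5))*conj(1) + 1*(exp(-4*I*pi/5))*conj(1) + 1*(exp(4*I*pi/5))*conj(1) + 1*(exp(2*I*pi/5))*conj(1)]
      = (1/5)[(1) + (exp(-2*I*pi/5)) + (exp(-4*I*pi/5)) + (exp(4*I*pi/5)) + (exp(2*I*pi/5))] = 0/5 = 0
  <chi_1*chi_3, chi_1> = (1/5)[1*(1)*conj(1) + 1*(exp(-2*I*pi/5))*conj(exp(2*I*pi/5)) + 1*(exp(-4*I*pi/5))*conj(exp(4*I*pi/5)) + 1*(exp(4*I*pi/5))*conj(exp(-4*I*pi/5)) + 1*(exp(2*I*pi/5))*conj(exp(-2*I*pi/5))]
      = (1/5)[(1) + (exp(-4*I*pi/5)) + (exp(2*I*pi/5)) + (exp(-2*I*pi/5)) + (exp(4*I*pi/5))] = 0/5 = 0
  <chi_1*chi_3, chi_2> = (1/5)[1*(1)*conj(1) + 1*(exp(-2*I*pi/5))*conj(exp(4*I*pi/5)) + 1*(exp(-4*I*pi/5))*conj(exp(-2*I*pi/5)) + 1*(exp(4*I*pi/5))*conj(exp(2*I*pi/5)) + 1*(exp(2*I*pi/5))*conj(exp(-4*I*pi/5))]
      = (1/5)[(1) + (exp(4*I*pi/5)) + (exp(-2*I*pi/5)) + (exp(2*I*pi/5)) + (exp(-4*I*pi/5))] = 0/5 = 0
  <chi_1*chi_3, chi_3> = (1/5)[1*(1)*conj(1) + 1*(exp(-2*I*pi/5))*conj(exp(-4*I*pi/5)) + 1*(exp(-4*I*pi/5))*conj(exp(2*I*pi/5)) + 1*(exp(4*I*pi/5))*conj(exp(-2*I*pi/5)) + 1*(exp(2*I*pi/5))*conj(exp(4*I*pi/5))]
      = (1/5)[(1) + (exp(2*I*pi/5)) + (exp(4*I*pi/5)) + (exp(-4*I*pi/5)) + (exp(-2*I*pi/5))] = 0/5 = 0
  <chi_1*chi_3, chi_4> = (1/5)[1*(1)*conj(1) + 1*(exp(-2*I*pi/5))*conj(exp(-2*I*pi/5)) + 1*(exp(-4*I*pi/5))*conj(exp(-4*I*pi/5)) + 1*(exp(4*I*pi/5))*conj(exp(4*I*pi/5)) + 1*(exp(2*I*pi/5))*conj(exp(2*I*pi/5))]
      = (1/5)[(1) + (1) + (1) + (1) + (1)] = 5/5 = 1
(Exp terms are combined using exp(i*s)*conj(exp(i*t)) = exp(i*(s-t)), and sums of them are collapsed using the identity that for every m > 1 the m distinct m-th roots of unity sum to 0, e.g. 1 + exp(2*I*pi/3) + exp(-2*I*pi/3) = 0.)
Hence the multiplicities are chi_4: 1. Dimension check: dim(chi_1)*dim(chi_3) = 1*1 = 1 and sum (mult * dim) = 1*1 = 1.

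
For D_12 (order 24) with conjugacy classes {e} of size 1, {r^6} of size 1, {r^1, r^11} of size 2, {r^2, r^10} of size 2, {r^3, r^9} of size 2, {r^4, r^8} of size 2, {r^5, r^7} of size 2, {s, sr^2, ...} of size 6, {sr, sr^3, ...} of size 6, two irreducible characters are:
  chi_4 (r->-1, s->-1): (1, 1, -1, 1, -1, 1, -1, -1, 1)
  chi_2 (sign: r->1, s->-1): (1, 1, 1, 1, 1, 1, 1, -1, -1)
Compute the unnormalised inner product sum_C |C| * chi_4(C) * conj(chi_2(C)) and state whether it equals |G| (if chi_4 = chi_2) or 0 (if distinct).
Sum = 0; so <chi_4, chi_2> = 0 (distinct irreducibles are orthogonal).

Proof sketch: Compute term by term over conjugacy classes (|C| * chi_4(C) * conj(chi_2(C))):
  1*(1)*conj(1) + 1*(1)*conj(1) + 2*(-1)*conj(1) + 2*(1)*conj(1) + 2*(-1)*conj(1) + 2*(1)*conj(1) + 2*(-1)*conj(1) + 6*(-1)*conj(-1) + 6*(1)*conj(-1)
  = (1) + (1) + (-2) + (2) + (-2) + (2) + (-2) + (6) + (-6)
  = 0.
Dividing by |G| = 24 gives 0/24 = 0, matching the row-orthogonality relation <chi_4, chi_2> = [chi_4 = chi_2].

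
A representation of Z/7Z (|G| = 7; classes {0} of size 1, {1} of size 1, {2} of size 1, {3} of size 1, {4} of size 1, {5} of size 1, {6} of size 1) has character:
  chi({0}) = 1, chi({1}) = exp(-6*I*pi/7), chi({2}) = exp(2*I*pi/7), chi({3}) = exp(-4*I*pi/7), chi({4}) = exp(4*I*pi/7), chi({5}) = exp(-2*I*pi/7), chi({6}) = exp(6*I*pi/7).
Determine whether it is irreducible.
Irreducible: <chi, chi> = 1.

Reasoning: <chi, chi> = (1/|G|) sum_C |C| * |chi(C)|^2 = (1/7)[1*|1|^2 + 1*|exp(-6*I*pi/7)|^2 + 1*|exp(2*I*pi/7)|^2 + 1*|exp(-4*I*pi/7)|^2 + 1*|exp(4*I*pi/7)|^2 + 1*|exp(-2*I*pi/7)|^2 + 1*|exp(6*I*pi/7)|^2]
  = (1/7)[(1) + (1) + (1) + (1) + (1) + (1) + (1)] = 7/7 = 1.
(Exp terms are combined using exp(i*s)*conj(exp(i*t)) = exp(i*(s-t)), and sums of them are collapsed using the identity that for every m > 1 the m distinct m-th roots of unity sum to 0, e.g. 1 + exp(2*I*pi/3) + exp(-2*I*pi/3) = 0.)
A character is irreducible iff <chi, chi> = 1, so this representation is irreducible.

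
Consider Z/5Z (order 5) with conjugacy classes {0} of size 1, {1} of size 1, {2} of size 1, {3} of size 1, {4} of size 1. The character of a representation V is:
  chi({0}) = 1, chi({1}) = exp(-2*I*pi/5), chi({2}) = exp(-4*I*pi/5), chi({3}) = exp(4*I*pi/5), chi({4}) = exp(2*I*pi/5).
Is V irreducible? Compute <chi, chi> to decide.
Irreducible: <chi, chi> = 1.

Argument: <chi, chi> = (1/|G|) sum_C |C| * |chi(C)|^2 = (1/5)[1*|1|^2 + 1*|exp(-2*I*pi/5)|^2 + 1*|exp(-4*I*pi/5)|^2 + 1*|exp(4*I*pi/5)|^2 + 1*|exp(2*I*pi/5)|^2]
  = (1/5)[(1) + (1) + (1) + (1) + (1)] = 5/5 = 1.
(Exp terms are combined using exp(i*s)*conj(exp(i*t)) = exp(i*(s-t)), and sums of them are collapsed using the identity that for every m > 1 the m distinct m-th roots of unity sum to 0, e.g. 1 + exp(2*I*pi/3) + exp(-2*I*pi/3) = 0.)
A character is irreducible iff <chi, chi> = 1, so this representation is irreducible.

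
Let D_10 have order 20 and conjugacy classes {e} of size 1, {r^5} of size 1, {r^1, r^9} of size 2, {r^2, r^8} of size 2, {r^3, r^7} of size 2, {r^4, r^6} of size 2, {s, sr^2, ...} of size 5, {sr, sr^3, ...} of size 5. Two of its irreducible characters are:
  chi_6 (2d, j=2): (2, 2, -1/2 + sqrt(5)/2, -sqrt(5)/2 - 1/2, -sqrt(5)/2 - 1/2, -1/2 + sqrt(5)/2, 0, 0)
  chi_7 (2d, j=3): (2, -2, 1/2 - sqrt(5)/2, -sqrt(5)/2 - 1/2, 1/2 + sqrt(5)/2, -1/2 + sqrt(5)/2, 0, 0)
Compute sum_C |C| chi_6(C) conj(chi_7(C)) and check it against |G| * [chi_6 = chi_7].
Sum = 0; so <chi_6, chi_7> = 0 (distinct irreducibles are orthogonal).

Explanation: Compute term by term over conjugacy classes (|C| * chi_6(C) * conj(chi_7(C))):
  1*(2)*conj(2) + 1*(2)*conj(-2) + 2*(-1/2 + sqrt(5)/2)*conj(1/2 - sqrt(5)/2) + 2*(-sqrt(5)/2 - 1/2)*conj(-sqrt(5)/2 - 1/2) + 2*(-sqrt(5)/2 - 1/2)*conj(1/2 + sqrt(5)/2) + 2*(-1/2 + sqrt(5)/2)*conj(-1/2 + sqrt(5)/2) + 5*(0)*conj(0) + 5*(0)*conj(0)
  = (4) + (-4) + (-3 + sqrt(5)) + (sqrt(5) + 3) + (-3 - sqrt(5)) + (3 - sqrt(5)) + (0) + (0)
  = 0.
Dividing by |G| = 20 gives 0/20 = 0, matching the row-orthogonality relation <chi_6, chi_7> = [chi_6 = chi_7].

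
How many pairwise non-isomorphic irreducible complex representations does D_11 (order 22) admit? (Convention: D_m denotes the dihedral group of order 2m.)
7

Argument: The number of irreducible complex representations of a finite group equals its number of conjugacy classes. D_11 has 7 conjugacy classes ((n+3)/2 for n odd), so D_11 (order 22) has exactly 7 irreducible complex representations.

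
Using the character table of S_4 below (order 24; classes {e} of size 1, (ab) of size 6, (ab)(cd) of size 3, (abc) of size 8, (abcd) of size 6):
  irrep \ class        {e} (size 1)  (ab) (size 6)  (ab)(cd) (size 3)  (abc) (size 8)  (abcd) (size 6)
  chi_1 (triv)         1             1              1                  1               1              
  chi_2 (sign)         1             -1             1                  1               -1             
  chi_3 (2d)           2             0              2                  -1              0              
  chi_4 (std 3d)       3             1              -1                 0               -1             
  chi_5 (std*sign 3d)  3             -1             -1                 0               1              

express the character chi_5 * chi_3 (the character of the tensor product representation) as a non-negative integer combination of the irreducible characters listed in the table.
chi_5 tensor chi_3 = chi_4 + chi_5 (all other irreducibles have multiplicity 0).

Solution. The character of a tensor product is the pointwise product (chi_5 * chi_3)(C) = chi_5(C) * chi_3(C):
  {e}: (3)*(2), (ab): (-1)*(0), (ab)(cd): (-1)*(2), (abc): (0)*(-1), (abcd): (1)*(0)
so (chi_5 * chi_3) takes values
  {e} -> 6, (ab) -> 0, (ab)(cd) -> -2, (abc) -> 0, (abcd) -> 0.
Now take the inner product of this character with each irreducible chi from the table, <chi_5*chi_3, chi> = (1/24) sum_C |C| (chi_5*chi_3)(C) conj(chi(C)):
  <chi_5*chi_3, chi_1> = (1/24)[1*(6)*conj(1) + 6*(0)*conj(1) + 3*(-2)*conj(1) + 8*(0)*conj(1) + 6*(0)*conj(1)]
      = (1/24)[(6) + (0) + (-6) + (0) + (0)] = 0/24 = 0
  <chi_5*chi_3, chi_2> = (1/24)[1*(6)*conj(1) + 6*(0)*conj(-1) + 3*(-2)*conj(1) + 8*(0)*conj(1) + 6*(0)*conj(-1)]
      = (1/24)[(6) + (0) + (-6) + (0) + (0)] = 0/24 = 0
  <chi_5*chi_3, chi_3> = (1/24)[1*(6)*conj(2) + 6*(0)*conj(0) + 3*(-2)*conj(2) + 8*(0)*conj(-1) + 6*(0)*conj(0)]
      = (1/24)[(12) + (0) + (-12) + (0) + (0)] = 0/24 = 0
  <chi_5*chi_3, chi_4> = (1/24)[1*(6)*conj(3) + 6*(0)*conj(1) + 3*(-2)*conj(-1) + 8*(0)*conj(0) + 6*(0)*conj(-1)]
      = (1/24)[(18) + (0) + (6) + (0) + (0)] = 24/24 = 1
  <chi_5*chi_3, chi_5> = (1/24)[1*(6)*conj(3) + 6*(0)*conj(-1) + 3*(-2)*conj(-1) + 8*(0)*conj(0) + 6*(0)*conj(1)]
      = (1/24)[(18) + (0) + (6) + (0) + (0)] = 24/24 = 1
Hence the multiplicities are chi_4: 1, chi_5: 1. Dimension check: dim(chi_5)*dim(chi_3) = 3*2 = 6 and sum (mult * dim) = 1*3 + 1*3 = 6.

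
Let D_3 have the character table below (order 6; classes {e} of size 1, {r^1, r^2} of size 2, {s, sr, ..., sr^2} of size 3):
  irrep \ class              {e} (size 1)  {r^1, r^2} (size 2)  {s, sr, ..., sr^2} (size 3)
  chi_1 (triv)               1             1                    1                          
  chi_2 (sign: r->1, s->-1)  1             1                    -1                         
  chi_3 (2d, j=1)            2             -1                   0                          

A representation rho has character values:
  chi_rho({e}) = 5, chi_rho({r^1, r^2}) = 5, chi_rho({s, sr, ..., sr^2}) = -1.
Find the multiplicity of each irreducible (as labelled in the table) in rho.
Multiplicities: chi_1: 2, chi_2: 3, chi_3: 0.

Reasoning: Use <chi_rho, chi> = (1/|G|) sum_C |C| * chi_rho(C) * conj(chi(C)) with |G| = 6 for each irreducible chi in the table:
  <chi_rho, chi_1> = (1/6)[1*(5)*conj(1) + 2*(5)*conj(1) + 3*(-1)*conj(1)]
      = (1/6)[(5) + (10) + (-3)] = 12/6 = 2
  <chi_rho, chi_2> = (1/6)[1*(5)*conj(1) + 2*(5)*conj(1) + 3*(-1)*conj(-1)]
      = (1/6)[(5) + (10) + (3)] = 18/6 = 3
  <chi_rho, chi_3> = (1/6)[1*(5)*conj(2) + 2*(5)*conj(-1) + 3*(-1)*conj(0)]
      = (1/6)[(10) + (-10) + (0)] = 0/6 = 0
Dimension check: dim(rho) = sum (mult * dim) = 2*1 + 3*1 + 0*2 = 5 = chi_rho(e) = 5.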